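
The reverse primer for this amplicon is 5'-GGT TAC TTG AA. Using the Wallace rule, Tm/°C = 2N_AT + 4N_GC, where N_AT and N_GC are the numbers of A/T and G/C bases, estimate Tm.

30°C

Base counts: C=1, G=3, T=4, A=3
AT pairs contribute 7, GC pairs contribute 4.
Tm = 4·4 + 2·7 = 16 + 14 = 30°C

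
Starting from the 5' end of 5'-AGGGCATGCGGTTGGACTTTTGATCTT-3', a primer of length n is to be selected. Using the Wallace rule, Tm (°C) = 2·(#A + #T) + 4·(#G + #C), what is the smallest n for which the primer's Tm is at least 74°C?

First 24 bases: AGGGCATGCGGTTGGACTTTTGAT → Tm = 72°C (< 74°C)
First 25 bases: AGGGCATGCGGTTGGACTTTTGATC → Tm = 76°C (≥ 74°C)
Since every base adds ≥2°C, Tm only increases with n, so the threshold is first crossed at n = 25.

n = 25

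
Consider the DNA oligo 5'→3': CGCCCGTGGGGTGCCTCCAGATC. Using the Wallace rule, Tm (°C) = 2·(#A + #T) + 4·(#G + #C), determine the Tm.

80°C

Scanning the sequence gives A=2, T=4, C=9, G=8.
A+T = 6, G+C = 17
Tm = 2(6) + 4(17) = 12 + 68 = 80°C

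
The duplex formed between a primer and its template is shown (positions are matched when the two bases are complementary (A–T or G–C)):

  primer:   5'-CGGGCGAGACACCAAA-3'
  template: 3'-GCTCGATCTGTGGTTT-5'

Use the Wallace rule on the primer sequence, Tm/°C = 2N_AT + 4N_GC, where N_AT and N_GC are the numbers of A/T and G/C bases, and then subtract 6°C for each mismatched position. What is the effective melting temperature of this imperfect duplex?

Primer base counts: A=6, T=0, G=5, C=5 → A+T=6, G+C=10
Perfect-match Tm = 2(6) + 4(10) = 12 + 40 = 52°C
Mismatches (positions where the bases are not complementary): 2 (at positions 3, 6)
Effective Tm = 52 − 2×6 = 52 − 12 = 40°C

40°C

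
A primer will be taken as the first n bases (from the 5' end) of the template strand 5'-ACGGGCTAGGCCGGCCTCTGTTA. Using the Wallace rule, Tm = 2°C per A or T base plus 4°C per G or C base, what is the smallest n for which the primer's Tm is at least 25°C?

n = 8

First 7 bases: ACGGGCT → Tm = 24°C (< 25°C)
First 8 bases: ACGGGCTA → Tm = 26°C (≥ 25°C)
Each additional base adds 2°C (A/T) or 4°C (G/C), so Tm is non-decreasing in n; n = 8 is the first length to reach 25°C.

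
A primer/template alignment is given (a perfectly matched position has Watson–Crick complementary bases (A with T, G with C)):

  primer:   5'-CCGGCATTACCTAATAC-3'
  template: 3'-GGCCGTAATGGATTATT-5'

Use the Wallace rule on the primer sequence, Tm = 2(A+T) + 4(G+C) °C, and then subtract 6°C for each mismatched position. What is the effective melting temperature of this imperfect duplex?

44°C

Primer base counts: A=5, T=4, G=2, C=6 → A+T=9, G+C=8
Perfect-match Tm = 2(9) + 4(8) = 18 + 32 = 50°C
Mismatches (positions where the bases are not complementary): 1 (at position 17)
Effective Tm = 50 − 1×6 = 50 − 6 = 44°C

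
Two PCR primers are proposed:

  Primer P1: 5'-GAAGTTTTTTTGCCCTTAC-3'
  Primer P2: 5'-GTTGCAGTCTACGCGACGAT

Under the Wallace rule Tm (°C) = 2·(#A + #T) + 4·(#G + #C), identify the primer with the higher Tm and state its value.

Primer P2, 62°C

Primer P1: A+T=12, G+C=7 → Tm = 2(12)+4(7) = 52°C
Primer P2: A+T=9, G+C=11 → Tm = 2(9)+4(11) = 62°C
52°C vs 62°C → primer P2 is higher.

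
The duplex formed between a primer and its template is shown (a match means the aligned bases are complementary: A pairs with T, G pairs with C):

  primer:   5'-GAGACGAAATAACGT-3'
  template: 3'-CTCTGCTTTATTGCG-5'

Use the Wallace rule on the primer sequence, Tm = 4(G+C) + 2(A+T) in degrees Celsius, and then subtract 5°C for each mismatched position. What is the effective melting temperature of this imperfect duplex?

Primer base counts: A=7, T=2, G=4, C=2 → A+T=9, G+C=6
Perfect-match Tm = 2(9) + 4(6) = 18 + 24 = 42°C
Mismatches (positions where the bases are not complementary): 1 (at position 15)
Effective Tm = 42 − 1×5 = 42 − 5 = 37°C

37°C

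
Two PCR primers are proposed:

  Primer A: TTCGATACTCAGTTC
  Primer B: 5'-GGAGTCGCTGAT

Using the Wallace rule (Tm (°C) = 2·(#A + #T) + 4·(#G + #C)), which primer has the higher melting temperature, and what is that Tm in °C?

Primer A: A+T=9, G+C=6 → Tm = 2(9)+4(6) = 42°C
Primer B: A+T=5, G+C=7 → Tm = 2(5)+4(7) = 38°C
42°C vs 38°C → primer A is higher.

Primer A, 42°C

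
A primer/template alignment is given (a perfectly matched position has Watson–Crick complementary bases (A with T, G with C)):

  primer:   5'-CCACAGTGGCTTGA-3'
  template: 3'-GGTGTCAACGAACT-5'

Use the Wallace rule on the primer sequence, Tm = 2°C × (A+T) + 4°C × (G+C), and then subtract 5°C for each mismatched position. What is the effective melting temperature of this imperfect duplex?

Primer base counts: A=3, T=3, G=4, C=4 → A+T=6, G+C=8
Perfect-match Tm = 2(6) + 4(8) = 12 + 32 = 44°C
Mismatches (positions where the bases are not complementary): 1 (at position 8)
Effective Tm = 44 − 1×5 = 44 − 5 = 39°C

39°C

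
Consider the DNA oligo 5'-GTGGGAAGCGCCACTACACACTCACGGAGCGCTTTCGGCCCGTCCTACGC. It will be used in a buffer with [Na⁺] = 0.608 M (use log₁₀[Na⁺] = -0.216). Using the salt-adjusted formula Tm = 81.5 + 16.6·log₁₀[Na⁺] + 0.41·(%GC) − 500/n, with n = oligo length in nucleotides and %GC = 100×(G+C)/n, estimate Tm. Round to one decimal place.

95.0°C

Length n = 50. C=19, T=8, G=14, A=9
G+C = 33, so %GC = 33/50 × 100 = 66%
Salt term: 16.6 × (-0.216) = -3.586
GC term: 0.41 × 66 = 27.06; length term: −500/50 = −10
Tm = 81.5 + (-3.586) + 27.06 − 10 = 94.974 → 95.0°C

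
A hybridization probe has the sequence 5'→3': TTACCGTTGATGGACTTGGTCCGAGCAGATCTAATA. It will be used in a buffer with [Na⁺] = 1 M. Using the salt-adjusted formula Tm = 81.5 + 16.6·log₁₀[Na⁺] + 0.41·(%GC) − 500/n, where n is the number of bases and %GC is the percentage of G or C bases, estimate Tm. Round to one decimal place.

Length n = 36. G=9, A=9, C=7, T=11
G+C = 16, so %GC = 16/36 × 100 = 44.444%
Salt term: 16.6 × (0) = 0
GC term: 0.41 × 44.444 = 18.222; length term: −500/36 = −13.889
Tm = 81.5 + (0) + 18.222 − 13.889 = 85.833 → 85.8°C

85.8°C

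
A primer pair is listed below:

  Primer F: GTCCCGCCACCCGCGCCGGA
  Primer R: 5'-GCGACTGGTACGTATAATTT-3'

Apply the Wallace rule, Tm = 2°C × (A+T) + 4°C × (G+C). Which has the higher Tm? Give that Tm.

Primer F: A+T=3, G+C=17 → Tm = 2(3)+4(17) = 74°C
Primer R: A+T=12, G+C=8 → Tm = 2(12)+4(8) = 56°C
74°C vs 56°C → primer F is higher.

Primer F, 74°C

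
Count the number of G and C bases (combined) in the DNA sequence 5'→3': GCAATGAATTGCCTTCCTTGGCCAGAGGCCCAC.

19

Base counts: T=7, A=7, C=11, G=8
Total G or C: 8 + 11 = 19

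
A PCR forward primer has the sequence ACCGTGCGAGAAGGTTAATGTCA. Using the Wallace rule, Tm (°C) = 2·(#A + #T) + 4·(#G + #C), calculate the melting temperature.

68°C

Base counts: G=7, A=7, C=4, T=5
AT pairs contribute 12, GC pairs contribute 11.
Tm = 2×12 + 4×11 = 68°C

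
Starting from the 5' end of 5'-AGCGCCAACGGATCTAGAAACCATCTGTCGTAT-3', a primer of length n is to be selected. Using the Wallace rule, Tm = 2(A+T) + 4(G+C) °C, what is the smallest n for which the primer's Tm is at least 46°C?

n = 14

First 13 bases: AGCGCCAACGGAT → Tm = 42°C (< 46°C)
First 14 bases: AGCGCCAACGGATC → Tm = 46°C (≥ 46°C)
Each additional base adds 2°C (A/T) or 4°C (G/C), so Tm is non-decreasing in n; n = 14 is the first length to reach 46°C.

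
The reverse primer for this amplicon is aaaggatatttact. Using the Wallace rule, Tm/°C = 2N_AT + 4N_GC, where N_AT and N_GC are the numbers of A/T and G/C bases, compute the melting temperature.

34°C

G=2, A=6, C=1, T=5
So N_AT = 11 and N_GC = 3.
Tm = 4·3 + 2·11 = 12 + 22 = 34°C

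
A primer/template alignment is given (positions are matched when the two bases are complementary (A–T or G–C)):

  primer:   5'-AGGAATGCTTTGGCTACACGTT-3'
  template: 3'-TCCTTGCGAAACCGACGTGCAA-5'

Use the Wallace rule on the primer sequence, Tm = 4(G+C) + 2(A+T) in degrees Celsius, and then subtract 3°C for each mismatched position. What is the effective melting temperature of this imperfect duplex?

Primer base counts: A=5, T=7, G=6, C=4 → A+T=12, G+C=10
Perfect-match Tm = 2(12) + 4(10) = 24 + 40 = 64°C
Mismatches (positions where the bases are not complementary): 2 (at positions 6, 16)
Effective Tm = 64 − 2×3 = 64 − 6 = 58°C

58°C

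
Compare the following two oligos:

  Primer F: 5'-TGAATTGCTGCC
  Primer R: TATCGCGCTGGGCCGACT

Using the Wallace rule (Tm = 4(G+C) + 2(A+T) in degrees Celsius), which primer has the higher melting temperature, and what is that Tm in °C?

Primer F: A+T=6, G+C=6 → Tm = 2(6)+4(6) = 36°C
Primer R: A+T=6, G+C=12 → Tm = 2(6)+4(12) = 60°C
36°C vs 60°C → primer R is higher.

Primer R, 60°C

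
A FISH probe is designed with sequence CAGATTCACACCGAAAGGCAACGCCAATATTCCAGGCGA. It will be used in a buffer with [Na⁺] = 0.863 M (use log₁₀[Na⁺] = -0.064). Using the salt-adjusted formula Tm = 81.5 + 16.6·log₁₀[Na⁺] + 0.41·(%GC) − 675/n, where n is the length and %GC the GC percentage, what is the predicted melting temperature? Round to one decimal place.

84.2°C

Length n = 39. Counting bases: A=14, C=12, G=8, T=5
G+C = 20, so %GC = 20/39 × 100 = 51.282%
Salt term: 16.6 × (-0.064) = -1.062
GC term: 0.41 × 51.282 = 21.026; length term: −675/39 = −17.308
Tm = 81.5 + (-1.062) + 21.026 − 17.308 = 84.156 → 84.2°C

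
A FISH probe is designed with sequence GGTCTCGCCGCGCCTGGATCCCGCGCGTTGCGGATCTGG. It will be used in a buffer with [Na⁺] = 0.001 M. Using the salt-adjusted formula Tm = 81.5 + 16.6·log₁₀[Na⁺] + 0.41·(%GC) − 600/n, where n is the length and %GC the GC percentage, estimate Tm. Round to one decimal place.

Length n = 39. Base counts: T=8, G=15, C=14, A=2
G+C = 29, so %GC = 29/39 × 100 = 74.359%
Salt term: 16.6 × (-3) = -49.8
GC term: 0.41 × 74.359 = 30.487; length term: −600/39 = −15.385
Tm = 81.5 + (-49.8) + 30.487 − 15.385 = 46.802 → 46.8°C

46.8°C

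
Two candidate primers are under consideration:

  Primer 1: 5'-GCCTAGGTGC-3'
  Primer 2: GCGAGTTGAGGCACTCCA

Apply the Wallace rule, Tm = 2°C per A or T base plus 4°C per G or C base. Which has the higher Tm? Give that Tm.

Primer 2, 58°C

Primer 1: A+T=3, G+C=7 → Tm = 2(3)+4(7) = 34°C
Primer 2: A+T=7, G+C=11 → Tm = 2(7)+4(11) = 58°C
34°C vs 58°C → primer 2 is higher.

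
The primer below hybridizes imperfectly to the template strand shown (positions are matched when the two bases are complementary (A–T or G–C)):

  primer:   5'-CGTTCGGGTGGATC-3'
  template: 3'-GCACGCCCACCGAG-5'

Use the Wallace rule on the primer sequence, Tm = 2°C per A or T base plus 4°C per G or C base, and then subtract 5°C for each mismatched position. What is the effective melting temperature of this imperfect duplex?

Primer base counts: A=1, T=4, G=6, C=3 → A+T=5, G+C=9
Perfect-match Tm = 2(5) + 4(9) = 10 + 36 = 46°C
Mismatches (positions where the bases are not complementary): 2 (at positions 4, 12)
Effective Tm = 46 − 2×5 = 46 − 10 = 36°C

36°C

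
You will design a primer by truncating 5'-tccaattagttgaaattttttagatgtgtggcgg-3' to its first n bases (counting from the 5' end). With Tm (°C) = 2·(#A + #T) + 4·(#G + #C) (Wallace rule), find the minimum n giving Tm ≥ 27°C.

n = 11

First 10 bases: TCCAATTAGT → Tm = 26°C (< 27°C)
First 11 bases: TCCAATTAGTT → Tm = 28°C (≥ 27°C)
Each additional base adds 2°C (A/T) or 4°C (G/C), so Tm is non-decreasing in n; n = 11 is the first length to reach 27°C.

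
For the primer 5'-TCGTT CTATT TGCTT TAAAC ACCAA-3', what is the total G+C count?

8

Base counts: C=6, T=10, G=2, A=7
G+C = 2 + 6 = 8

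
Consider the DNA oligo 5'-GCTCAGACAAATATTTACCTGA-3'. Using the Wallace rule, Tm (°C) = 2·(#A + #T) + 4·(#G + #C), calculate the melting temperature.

T=6, C=5, G=3, A=8
AT pairs contribute 14, GC pairs contribute 8.
Tm = 4·8 + 2·14 = 32 + 28 = 60°C

60°C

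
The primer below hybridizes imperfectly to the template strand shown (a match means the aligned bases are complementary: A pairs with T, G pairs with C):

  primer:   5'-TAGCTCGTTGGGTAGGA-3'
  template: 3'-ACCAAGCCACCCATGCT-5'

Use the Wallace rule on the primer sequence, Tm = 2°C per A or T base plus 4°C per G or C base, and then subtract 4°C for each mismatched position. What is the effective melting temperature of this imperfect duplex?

Primer base counts: A=3, T=5, G=7, C=2 → A+T=8, G+C=9
Perfect-match Tm = 2(8) + 4(9) = 16 + 36 = 52°C
Mismatches (positions where the bases are not complementary): 4 (at positions 2, 4, 8, 15)
Effective Tm = 52 − 4×4 = 52 − 16 = 36°C

36°C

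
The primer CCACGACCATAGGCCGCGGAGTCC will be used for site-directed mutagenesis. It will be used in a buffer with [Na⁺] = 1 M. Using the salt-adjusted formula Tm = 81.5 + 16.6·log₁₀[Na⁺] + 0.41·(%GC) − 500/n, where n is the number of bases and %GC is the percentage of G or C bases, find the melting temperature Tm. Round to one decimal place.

Length n = 24. Counting bases: T=2, A=5, G=7, C=10
G+C = 17, so %GC = 17/24 × 100 = 70.833%
Salt term: 16.6 × (0) = 0
GC term: 0.41 × 70.833 = 29.042; length term: −500/24 = −20.833
Tm = 81.5 + (0) + 29.042 − 20.833 = 89.709 → 89.7°C

89.7°C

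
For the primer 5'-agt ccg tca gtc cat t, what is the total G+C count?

Scanning the sequence gives T=5, C=5, A=3, G=3.
Total G or C: 3 + 5 = 8

8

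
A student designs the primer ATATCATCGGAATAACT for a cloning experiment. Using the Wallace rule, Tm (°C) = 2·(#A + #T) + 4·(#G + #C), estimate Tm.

A=7, C=3, G=2, T=5
A+T = 12, G+C = 5
Tm = 2(12) + 4(5) = 24 + 20 = 44°C

44°C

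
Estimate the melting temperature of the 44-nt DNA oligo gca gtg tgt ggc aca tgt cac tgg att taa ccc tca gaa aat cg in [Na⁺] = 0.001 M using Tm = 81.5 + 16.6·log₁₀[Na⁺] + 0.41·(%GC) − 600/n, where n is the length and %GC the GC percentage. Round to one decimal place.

Length n = 44. Scanning the sequence gives A=12, T=11, C=10, G=11.
G+C = 21, so %GC = 21/44 × 100 = 47.727%
Salt term: 16.6 × (-3) = -49.8
GC term: 0.41 × 47.727 = 19.568; length term: −600/44 = −13.636
Tm = 81.5 + (-49.8) + 19.568 − 13.636 = 37.632 → 37.6°C

37.6°C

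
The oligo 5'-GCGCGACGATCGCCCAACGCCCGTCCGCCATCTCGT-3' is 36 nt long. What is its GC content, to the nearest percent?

72%

Scanning the sequence gives G=9, C=17, A=5, T=5.
G+C = 9 + 17 = 26 out of 36 bases
%GC = 26/36 × 100 = 72.22% ≈ 72%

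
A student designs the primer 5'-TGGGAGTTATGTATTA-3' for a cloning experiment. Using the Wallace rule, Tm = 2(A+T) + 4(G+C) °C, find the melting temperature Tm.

42°C

G=5, T=7, A=4, C=0
So N_AT = 11 and N_GC = 5.
Tm = 2(11) + 4(5) = 22 + 20 = 42°C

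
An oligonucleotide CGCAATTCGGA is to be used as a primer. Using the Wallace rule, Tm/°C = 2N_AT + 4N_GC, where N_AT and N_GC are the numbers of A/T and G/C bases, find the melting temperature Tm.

Counting bases: G=3, C=3, T=2, A=3
So N_AT = 5 and N_GC = 6.
Tm = 2×5 + 4×6 = 34°C

34°C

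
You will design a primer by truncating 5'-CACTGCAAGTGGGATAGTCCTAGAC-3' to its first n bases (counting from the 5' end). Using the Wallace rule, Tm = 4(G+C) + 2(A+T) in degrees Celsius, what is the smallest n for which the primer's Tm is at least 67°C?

First 22 bases: CACTGCAAGTGGGATAGTCCTA → Tm = 66°C (< 67°C)
First 23 bases: CACTGCAAGTGGGATAGTCCTAG → Tm = 70°C (≥ 67°C)
Each additional base adds 2°C (A/T) or 4°C (G/C), so Tm is non-decreasing in n; n = 23 is the first length to reach 67°C.

n = 23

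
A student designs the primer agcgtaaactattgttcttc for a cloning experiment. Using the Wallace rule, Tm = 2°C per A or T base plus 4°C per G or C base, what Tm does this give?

Base counts: T=8, G=3, A=5, C=4
AT pairs contribute 13, GC pairs contribute 7.
Tm = 4·7 + 2·13 = 28 + 26 = 54°C

54°C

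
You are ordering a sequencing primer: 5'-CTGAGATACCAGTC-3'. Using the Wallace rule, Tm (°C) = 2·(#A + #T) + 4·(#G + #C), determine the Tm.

42°C

Counting bases: G=3, A=4, C=4, T=3
So N_AT = 7 and N_GC = 7.
Tm = 2×7 + 4×7 = 42°C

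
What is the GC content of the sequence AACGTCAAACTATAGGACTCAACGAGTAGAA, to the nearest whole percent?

39%

Base counts: G=6, T=5, C=6, A=14
G+C = 6 + 6 = 12 out of 31 bases
%GC = 12/31 × 100 = 38.71% ≈ 39%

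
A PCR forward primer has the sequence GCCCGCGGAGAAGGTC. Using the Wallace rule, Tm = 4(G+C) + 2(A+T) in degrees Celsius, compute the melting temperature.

56°C

T=1, C=5, A=3, G=7
A+T = 4, G+C = 12
Tm = 2(4) + 4(12) = 8 + 48 = 56°C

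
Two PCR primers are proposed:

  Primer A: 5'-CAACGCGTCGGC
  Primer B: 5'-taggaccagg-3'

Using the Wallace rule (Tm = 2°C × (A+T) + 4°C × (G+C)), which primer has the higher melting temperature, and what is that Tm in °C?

Primer A: A+T=3, G+C=9 → Tm = 2(3)+4(9) = 42°C
Primer B: A+T=4, G+C=6 → Tm = 2(4)+4(6) = 32°C
42°C vs 32°C → primer A is higher.

Primer A, 42°C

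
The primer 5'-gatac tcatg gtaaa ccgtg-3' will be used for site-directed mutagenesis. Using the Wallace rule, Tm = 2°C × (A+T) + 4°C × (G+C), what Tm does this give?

58°C

Counting bases: C=4, A=6, G=5, T=5
AT pairs contribute 11, GC pairs contribute 9.
Tm = 4·9 + 2·11 = 36 + 22 = 58°C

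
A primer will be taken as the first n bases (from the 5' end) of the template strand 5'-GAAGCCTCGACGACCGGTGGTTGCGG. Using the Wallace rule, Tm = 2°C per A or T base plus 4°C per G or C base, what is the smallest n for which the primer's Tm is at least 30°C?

First 8 bases: GAAGCCTC → Tm = 26°C (< 30°C)
First 9 bases: GAAGCCTCG → Tm = 30°C (≥ 30°C)
Since every base adds ≥2°C, Tm only increases with n, so the threshold is first crossed at n = 9.

n = 9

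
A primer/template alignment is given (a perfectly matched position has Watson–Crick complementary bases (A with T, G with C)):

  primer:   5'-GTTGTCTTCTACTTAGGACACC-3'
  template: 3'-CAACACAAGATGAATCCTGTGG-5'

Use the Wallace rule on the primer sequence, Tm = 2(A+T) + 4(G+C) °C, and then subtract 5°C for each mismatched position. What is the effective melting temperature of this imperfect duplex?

59°C

Primer base counts: A=4, T=8, G=4, C=6 → A+T=12, G+C=10
Perfect-match Tm = 2(12) + 4(10) = 24 + 40 = 64°C
Mismatches (positions where the bases are not complementary): 1 (at position 6)
Effective Tm = 64 − 1×5 = 64 − 5 = 59°C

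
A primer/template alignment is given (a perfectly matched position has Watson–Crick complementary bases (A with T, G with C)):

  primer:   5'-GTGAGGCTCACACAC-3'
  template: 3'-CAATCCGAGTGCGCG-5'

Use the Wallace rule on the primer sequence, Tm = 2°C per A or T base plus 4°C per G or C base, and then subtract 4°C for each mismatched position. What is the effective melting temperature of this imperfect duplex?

36°C

Primer base counts: A=4, T=2, G=4, C=5 → A+T=6, G+C=9
Perfect-match Tm = 2(6) + 4(9) = 12 + 36 = 48°C
Mismatches (positions where the bases are not complementary): 3 (at positions 3, 12, 14)
Effective Tm = 48 − 3×4 = 48 − 12 = 36°C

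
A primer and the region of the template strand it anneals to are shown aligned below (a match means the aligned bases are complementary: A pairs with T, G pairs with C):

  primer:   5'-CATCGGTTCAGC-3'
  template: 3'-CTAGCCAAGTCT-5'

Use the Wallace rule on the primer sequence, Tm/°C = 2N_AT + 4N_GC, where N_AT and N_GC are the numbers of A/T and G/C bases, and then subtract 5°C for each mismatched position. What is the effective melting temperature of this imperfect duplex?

28°C

Primer base counts: A=2, T=3, G=3, C=4 → A+T=5, G+C=7
Perfect-match Tm = 2(5) + 4(7) = 10 + 28 = 38°C
Mismatches (positions where the bases are not complementary): 2 (at positions 1, 12)
Effective Tm = 38 − 2×5 = 38 − 10 = 28°C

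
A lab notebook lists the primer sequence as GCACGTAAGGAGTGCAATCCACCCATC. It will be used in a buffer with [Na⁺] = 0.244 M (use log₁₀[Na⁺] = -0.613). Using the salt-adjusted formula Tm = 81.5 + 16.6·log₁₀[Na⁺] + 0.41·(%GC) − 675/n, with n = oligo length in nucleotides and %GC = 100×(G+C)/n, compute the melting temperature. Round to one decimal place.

69.1°C

Length n = 27. Base counts: C=9, A=8, G=6, T=4
G+C = 15, so %GC = 15/27 × 100 = 55.556%
Salt term: 16.6 × (-0.613) = -10.176
GC term: 0.41 × 55.556 = 22.778; length term: −675/27 = −25
Tm = 81.5 + (-10.176) + 22.778 − 25 = 69.102 → 69.1°C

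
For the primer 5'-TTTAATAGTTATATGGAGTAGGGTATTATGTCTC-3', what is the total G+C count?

10

Base counts: T=15, C=2, G=8, A=9
G+C = 8 + 2 = 10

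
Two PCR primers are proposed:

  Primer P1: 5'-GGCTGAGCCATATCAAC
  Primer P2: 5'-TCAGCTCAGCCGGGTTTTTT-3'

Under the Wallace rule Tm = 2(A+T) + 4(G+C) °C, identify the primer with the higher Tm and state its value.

Primer P1: A+T=8, G+C=9 → Tm = 2(8)+4(9) = 52°C
Primer P2: A+T=10, G+C=10 → Tm = 2(10)+4(10) = 60°C
52°C vs 60°C → primer P2 is higher.

Primer P2, 60°C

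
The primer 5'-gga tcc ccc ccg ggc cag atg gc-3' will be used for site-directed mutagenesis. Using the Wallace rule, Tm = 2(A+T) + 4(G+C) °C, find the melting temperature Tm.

82°C

Scanning the sequence gives G=8, C=10, A=3, T=2.
AT pairs contribute 5, GC pairs contribute 18.
Tm = 2×5 + 4×18 = 82°C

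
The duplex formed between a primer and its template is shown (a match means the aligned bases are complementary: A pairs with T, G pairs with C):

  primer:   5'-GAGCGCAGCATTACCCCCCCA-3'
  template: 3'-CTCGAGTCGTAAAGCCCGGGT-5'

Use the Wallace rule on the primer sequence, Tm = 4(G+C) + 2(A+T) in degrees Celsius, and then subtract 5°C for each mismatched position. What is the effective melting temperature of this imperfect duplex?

Primer base counts: A=5, T=2, G=4, C=10 → A+T=7, G+C=14
Perfect-match Tm = 2(7) + 4(14) = 14 + 56 = 70°C
Mismatches (positions where the bases are not complementary): 5 (at positions 5, 13, 15, 16, 17)
Effective Tm = 70 − 5×5 = 70 − 25 = 45°C

45°C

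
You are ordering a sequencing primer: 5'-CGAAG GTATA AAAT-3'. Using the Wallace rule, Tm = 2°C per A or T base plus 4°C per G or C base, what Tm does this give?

36°C

Base counts: T=3, C=1, G=3, A=7
So N_AT = 10 and N_GC = 4.
Tm = 2(10) + 4(4) = 20 + 16 = 36°C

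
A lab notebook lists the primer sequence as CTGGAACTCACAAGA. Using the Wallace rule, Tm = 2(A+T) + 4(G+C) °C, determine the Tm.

Counting bases: T=2, G=3, C=4, A=6
AT pairs contribute 8, GC pairs contribute 7.
Tm = 2×8 + 4×7 = 44°C

44°C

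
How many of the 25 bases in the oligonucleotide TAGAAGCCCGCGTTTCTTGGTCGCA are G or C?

Base counts: T=7, G=7, C=7, A=4
G+C = 7 + 7 = 14

14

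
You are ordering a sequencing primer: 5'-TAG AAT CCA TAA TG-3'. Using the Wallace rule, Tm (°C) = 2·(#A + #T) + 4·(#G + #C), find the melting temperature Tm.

Scanning the sequence gives C=2, T=4, G=2, A=6.
A+T = 10, G+C = 4
Tm = 2(10) + 4(4) = 20 + 16 = 36°C

36°C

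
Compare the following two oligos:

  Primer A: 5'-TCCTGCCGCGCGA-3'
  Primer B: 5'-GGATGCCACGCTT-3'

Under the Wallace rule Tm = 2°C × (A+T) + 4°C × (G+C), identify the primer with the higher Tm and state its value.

Primer A, 46°C

Primer A: A+T=3, G+C=10 → Tm = 2(3)+4(10) = 46°C
Primer B: A+T=5, G+C=8 → Tm = 2(5)+4(8) = 42°C
46°C vs 42°C → primer A is higher.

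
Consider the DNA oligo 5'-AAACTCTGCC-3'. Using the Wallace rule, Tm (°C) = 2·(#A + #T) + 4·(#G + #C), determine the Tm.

30°C

Base counts: A=3, G=1, C=4, T=2
A+T = 5, G+C = 5
Tm = 2×5 + 4×5 = 30°C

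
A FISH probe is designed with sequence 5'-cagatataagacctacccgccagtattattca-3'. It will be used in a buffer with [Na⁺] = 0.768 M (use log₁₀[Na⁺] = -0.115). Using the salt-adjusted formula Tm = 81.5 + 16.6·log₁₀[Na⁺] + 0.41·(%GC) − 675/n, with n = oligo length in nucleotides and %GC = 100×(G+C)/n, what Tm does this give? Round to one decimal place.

75.2°C

Length n = 32. Counting bases: G=4, A=11, C=9, T=8
G+C = 13, so %GC = 13/32 × 100 = 40.625%
Salt term: 16.6 × (-0.115) = -1.909
GC term: 0.41 × 40.625 = 16.656; length term: −675/32 = −21.094
Tm = 81.5 + (-1.909) + 16.656 − 21.094 = 75.153 → 75.2°C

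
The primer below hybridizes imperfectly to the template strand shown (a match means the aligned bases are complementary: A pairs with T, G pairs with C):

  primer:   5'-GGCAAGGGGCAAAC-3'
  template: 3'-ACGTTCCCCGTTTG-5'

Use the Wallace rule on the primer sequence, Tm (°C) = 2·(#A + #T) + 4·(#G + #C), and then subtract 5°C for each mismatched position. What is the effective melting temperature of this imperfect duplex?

41°C

Primer base counts: A=5, T=0, G=6, C=3 → A+T=5, G+C=9
Perfect-match Tm = 2(5) + 4(9) = 10 + 36 = 46°C
Mismatches (positions where the bases are not complementary): 1 (at position 1)
Effective Tm = 46 − 1×5 = 46 − 5 = 41°C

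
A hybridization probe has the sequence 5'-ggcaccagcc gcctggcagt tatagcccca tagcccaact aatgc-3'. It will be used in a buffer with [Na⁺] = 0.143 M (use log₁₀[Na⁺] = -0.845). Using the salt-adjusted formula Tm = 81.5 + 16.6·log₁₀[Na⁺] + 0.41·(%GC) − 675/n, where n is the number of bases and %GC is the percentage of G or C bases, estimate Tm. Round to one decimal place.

77.1°C

Length n = 45. Scanning the sequence gives C=17, G=10, T=7, A=11.
G+C = 27, so %GC = 27/45 × 100 = 60%
Salt term: 16.6 × (-0.845) = -14.027
GC term: 0.41 × 60 = 24.6; length term: −675/45 = −15
Tm = 81.5 + (-14.027) + 24.6 − 15 = 77.073 → 77.1°C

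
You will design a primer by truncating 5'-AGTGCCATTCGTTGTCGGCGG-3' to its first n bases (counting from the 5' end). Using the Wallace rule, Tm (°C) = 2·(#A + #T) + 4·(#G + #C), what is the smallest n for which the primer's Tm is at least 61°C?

First 19 bases: AGTGCCATTCGTTGTCGGC → Tm = 60°C (< 61°C)
First 20 bases: AGTGCCATTCGTTGTCGGCG → Tm = 64°C (≥ 61°C)
Each additional base adds 2°C (A/T) or 4°C (G/C), so Tm is non-decreasing in n; n = 20 is the first length to reach 61°C.

n = 20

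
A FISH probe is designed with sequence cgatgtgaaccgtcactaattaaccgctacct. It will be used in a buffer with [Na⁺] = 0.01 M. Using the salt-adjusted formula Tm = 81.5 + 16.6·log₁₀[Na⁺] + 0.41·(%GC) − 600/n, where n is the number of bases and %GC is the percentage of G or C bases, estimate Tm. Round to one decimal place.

Length n = 32. Scanning the sequence gives A=9, G=5, T=8, C=10.
G+C = 15, so %GC = 15/32 × 100 = 46.875%
Salt term: 16.6 × (-2) = -33.2
GC term: 0.41 × 46.875 = 19.219; length term: −600/32 = −18.75
Tm = 81.5 + (-33.2) + 19.219 − 18.75 = 48.769 → 48.8°C

48.8°C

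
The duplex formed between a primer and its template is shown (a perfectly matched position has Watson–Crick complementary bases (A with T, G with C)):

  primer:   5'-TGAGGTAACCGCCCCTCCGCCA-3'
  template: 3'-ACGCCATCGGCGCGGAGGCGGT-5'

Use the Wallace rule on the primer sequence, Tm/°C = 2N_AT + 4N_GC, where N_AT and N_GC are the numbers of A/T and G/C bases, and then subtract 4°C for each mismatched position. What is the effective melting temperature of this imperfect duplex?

62°C

Primer base counts: A=4, T=3, G=5, C=10 → A+T=7, G+C=15
Perfect-match Tm = 2(7) + 4(15) = 14 + 60 = 74°C
Mismatches (positions where the bases are not complementary): 3 (at positions 3, 8, 13)
Effective Tm = 74 − 3×4 = 74 − 12 = 62°C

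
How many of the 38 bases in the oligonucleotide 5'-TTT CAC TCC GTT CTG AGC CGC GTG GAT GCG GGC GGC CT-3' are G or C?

25

T=10, G=13, A=3, C=12
G+C = 13 + 12 = 25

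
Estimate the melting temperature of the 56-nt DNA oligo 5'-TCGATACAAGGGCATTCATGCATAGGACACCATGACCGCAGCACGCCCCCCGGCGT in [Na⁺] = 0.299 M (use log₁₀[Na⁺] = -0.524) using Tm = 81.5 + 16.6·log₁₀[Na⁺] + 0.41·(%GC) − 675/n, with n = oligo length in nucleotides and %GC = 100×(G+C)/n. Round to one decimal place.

85.6°C

Length n = 56. T=8, G=14, C=20, A=14
G+C = 34, so %GC = 34/56 × 100 = 60.714%
Salt term: 16.6 × (-0.524) = -8.698
GC term: 0.41 × 60.714 = 24.893; length term: −675/56 = −12.054
Tm = 81.5 + (-8.698) + 24.893 − 12.054 = 85.641 → 85.6°C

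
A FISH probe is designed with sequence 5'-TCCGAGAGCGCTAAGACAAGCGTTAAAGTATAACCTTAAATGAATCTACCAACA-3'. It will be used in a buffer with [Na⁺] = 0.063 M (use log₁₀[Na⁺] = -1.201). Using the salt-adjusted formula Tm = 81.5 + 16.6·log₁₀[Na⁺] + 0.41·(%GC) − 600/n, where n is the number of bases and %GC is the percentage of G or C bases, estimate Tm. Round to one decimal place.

66.4°C

Length n = 54. G=9, C=12, A=22, T=11
G+C = 21, so %GC = 21/54 × 100 = 38.889%
Salt term: 16.6 × (-1.201) = -19.937
GC term: 0.41 × 38.889 = 15.944; length term: −600/54 = −11.111
Tm = 81.5 + (-19.937) + 15.944 − 11.111 = 66.396 → 66.4°C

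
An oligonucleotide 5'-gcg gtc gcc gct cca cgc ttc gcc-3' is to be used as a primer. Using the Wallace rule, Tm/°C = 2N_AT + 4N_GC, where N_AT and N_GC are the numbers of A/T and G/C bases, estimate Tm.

G=7, A=1, C=12, T=4
A+T = 5, G+C = 19
Tm = 2×5 + 4×19 = 86°C

86°C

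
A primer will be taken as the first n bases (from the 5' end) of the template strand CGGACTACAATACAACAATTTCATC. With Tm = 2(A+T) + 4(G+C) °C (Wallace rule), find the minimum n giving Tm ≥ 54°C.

n = 20

First 19 bases: CGGACTACAATACAACAAT → Tm = 52°C (< 54°C)
First 20 bases: CGGACTACAATACAACAATT → Tm = 54°C (≥ 54°C)
Each additional base adds 2°C (A/T) or 4°C (G/C), so Tm is non-decreasing in n; n = 20 is the first length to reach 54°C.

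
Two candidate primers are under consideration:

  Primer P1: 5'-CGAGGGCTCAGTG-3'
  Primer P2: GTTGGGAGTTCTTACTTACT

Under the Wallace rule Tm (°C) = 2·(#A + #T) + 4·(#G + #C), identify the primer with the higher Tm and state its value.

Primer P2, 56°C

Primer P1: A+T=4, G+C=9 → Tm = 2(4)+4(9) = 44°C
Primer P2: A+T=12, G+C=8 → Tm = 2(12)+4(8) = 56°C
44°C vs 56°C → primer P2 is higher.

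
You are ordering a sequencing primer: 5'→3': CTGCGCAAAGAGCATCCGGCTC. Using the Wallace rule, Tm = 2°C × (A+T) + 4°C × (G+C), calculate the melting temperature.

Scanning the sequence gives G=6, C=8, T=3, A=5.
So N_AT = 8 and N_GC = 14.
Tm = 4·14 + 2·8 = 56 + 16 = 72°C

72°C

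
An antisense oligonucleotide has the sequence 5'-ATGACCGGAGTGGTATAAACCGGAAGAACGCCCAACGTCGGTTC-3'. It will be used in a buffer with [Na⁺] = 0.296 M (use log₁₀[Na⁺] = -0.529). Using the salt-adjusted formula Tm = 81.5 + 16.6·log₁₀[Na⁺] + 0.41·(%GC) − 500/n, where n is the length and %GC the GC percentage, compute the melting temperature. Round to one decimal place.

Length n = 44. Counting bases: A=13, T=7, C=11, G=13
G+C = 24, so %GC = 24/44 × 100 = 54.545%
Salt term: 16.6 × (-0.529) = -8.781
GC term: 0.41 × 54.545 = 22.363; length term: −500/44 = −11.364
Tm = 81.5 + (-8.781) + 22.363 − 11.364 = 83.718 → 83.7°C

83.7°C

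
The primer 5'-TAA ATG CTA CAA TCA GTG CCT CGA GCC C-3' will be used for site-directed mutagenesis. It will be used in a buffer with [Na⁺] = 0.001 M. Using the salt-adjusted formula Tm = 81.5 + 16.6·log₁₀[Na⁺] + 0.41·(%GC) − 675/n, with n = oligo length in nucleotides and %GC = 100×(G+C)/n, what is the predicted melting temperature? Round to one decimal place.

28.1°C

Length n = 28. Base counts: C=9, G=5, A=8, T=6
G+C = 14, so %GC = 14/28 × 100 = 50%
Salt term: 16.6 × (-3) = -49.8
GC term: 0.41 × 50 = 20.5; length term: −675/28 = −24.107
Tm = 81.5 + (-49.8) + 20.5 − 24.107 = 28.093 → 28.1°C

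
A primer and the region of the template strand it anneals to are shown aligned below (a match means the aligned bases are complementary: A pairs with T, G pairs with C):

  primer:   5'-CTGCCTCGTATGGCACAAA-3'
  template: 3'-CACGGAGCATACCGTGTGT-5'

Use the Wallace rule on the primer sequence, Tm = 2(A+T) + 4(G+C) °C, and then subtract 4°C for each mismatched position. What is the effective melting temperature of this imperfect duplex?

Primer base counts: A=5, T=4, G=4, C=6 → A+T=9, G+C=10
Perfect-match Tm = 2(9) + 4(10) = 18 + 40 = 58°C
Mismatches (positions where the bases are not complementary): 2 (at positions 1, 18)
Effective Tm = 58 − 2×4 = 58 − 8 = 50°C

50°C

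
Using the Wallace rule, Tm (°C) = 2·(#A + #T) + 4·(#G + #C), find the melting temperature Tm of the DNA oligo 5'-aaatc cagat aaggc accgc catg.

G=5, C=7, A=9, T=3
So N_AT = 12 and N_GC = 12.
Tm = 4·12 + 2·12 = 48 + 24 = 72°C

72°C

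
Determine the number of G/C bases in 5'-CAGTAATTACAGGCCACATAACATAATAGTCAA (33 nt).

Scanning the sequence gives T=7, A=15, G=4, C=7.
G+C = 4 + 7 = 11

11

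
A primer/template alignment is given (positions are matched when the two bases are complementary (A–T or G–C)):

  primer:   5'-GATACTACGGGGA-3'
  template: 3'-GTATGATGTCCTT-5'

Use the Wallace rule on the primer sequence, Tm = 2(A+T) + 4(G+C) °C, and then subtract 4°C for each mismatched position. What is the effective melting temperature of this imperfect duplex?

28°C

Primer base counts: A=4, T=2, G=5, C=2 → A+T=6, G+C=7
Perfect-match Tm = 2(6) + 4(7) = 12 + 28 = 40°C
Mismatches (positions where the bases are not complementary): 3 (at positions 1, 9, 12)
Effective Tm = 40 − 3×4 = 40 − 12 = 28°C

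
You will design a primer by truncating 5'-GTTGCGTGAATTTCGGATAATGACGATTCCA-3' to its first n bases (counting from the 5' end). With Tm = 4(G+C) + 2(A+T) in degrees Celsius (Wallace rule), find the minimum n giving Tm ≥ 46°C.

n = 16

First 15 bases: GTTGCGTGAATTTCG → Tm = 44°C (< 46°C)
First 16 bases: GTTGCGTGAATTTCGG → Tm = 48°C (≥ 46°C)
Each additional base adds 2°C (A/T) or 4°C (G/C), so Tm is non-decreasing in n; n = 16 is the first length to reach 46°C.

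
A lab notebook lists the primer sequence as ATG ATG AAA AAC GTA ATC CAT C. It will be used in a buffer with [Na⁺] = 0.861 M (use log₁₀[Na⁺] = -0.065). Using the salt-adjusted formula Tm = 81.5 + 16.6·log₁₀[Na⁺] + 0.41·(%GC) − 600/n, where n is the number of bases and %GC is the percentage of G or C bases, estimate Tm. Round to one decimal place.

66.2°C

Length n = 22. Base counts: T=5, C=4, G=3, A=10
G+C = 7, so %GC = 7/22 × 100 = 31.818%
Salt term: 16.6 × (-0.065) = -1.079
GC term: 0.41 × 31.818 = 13.045; length term: −600/22 = −27.273
Tm = 81.5 + (-1.079) + 13.045 − 27.273 = 66.193 → 66.2°C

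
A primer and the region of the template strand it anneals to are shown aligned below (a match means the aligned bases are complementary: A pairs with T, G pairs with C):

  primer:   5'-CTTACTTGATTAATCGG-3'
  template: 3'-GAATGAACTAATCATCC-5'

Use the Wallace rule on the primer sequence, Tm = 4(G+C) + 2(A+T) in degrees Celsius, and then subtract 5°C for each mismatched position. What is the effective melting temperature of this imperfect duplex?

36°C

Primer base counts: A=4, T=7, G=3, C=3 → A+T=11, G+C=6
Perfect-match Tm = 2(11) + 4(6) = 22 + 24 = 46°C
Mismatches (positions where the bases are not complementary): 2 (at positions 13, 15)
Effective Tm = 46 − 2×5 = 46 − 10 = 36°C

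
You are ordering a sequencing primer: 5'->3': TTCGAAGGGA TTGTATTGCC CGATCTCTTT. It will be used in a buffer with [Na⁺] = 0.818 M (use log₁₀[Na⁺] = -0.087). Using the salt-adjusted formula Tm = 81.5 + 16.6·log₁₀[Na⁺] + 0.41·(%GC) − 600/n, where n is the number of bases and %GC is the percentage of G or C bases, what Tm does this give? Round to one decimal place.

Length n = 30. Base counts: C=6, A=5, G=7, T=12
G+C = 13, so %GC = 13/30 × 100 = 43.333%
Salt term: 16.6 × (-0.087) = -1.444
GC term: 0.41 × 43.333 = 17.767; length term: −600/30 = −20
Tm = 81.5 + (-1.444) + 17.767 − 20 = 77.823 → 77.8°C

77.8°C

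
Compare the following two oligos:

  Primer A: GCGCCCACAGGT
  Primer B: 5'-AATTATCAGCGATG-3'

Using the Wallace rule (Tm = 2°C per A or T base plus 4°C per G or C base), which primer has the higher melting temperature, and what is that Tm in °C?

Primer A: A+T=3, G+C=9 → Tm = 2(3)+4(9) = 42°C
Primer B: A+T=9, G+C=5 → Tm = 2(9)+4(5) = 38°C
42°C vs 38°C → primer A is higher.

Primer A, 42°C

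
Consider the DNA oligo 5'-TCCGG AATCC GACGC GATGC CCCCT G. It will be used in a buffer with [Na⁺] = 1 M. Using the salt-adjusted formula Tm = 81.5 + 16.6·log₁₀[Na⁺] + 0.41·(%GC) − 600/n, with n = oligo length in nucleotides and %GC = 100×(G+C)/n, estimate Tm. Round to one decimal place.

86.8°C

Length n = 26. Scanning the sequence gives C=11, A=4, G=7, T=4.
G+C = 18, so %GC = 18/26 × 100 = 69.231%
Salt term: 16.6 × (0) = 0
GC term: 0.41 × 69.231 = 28.385; length term: −600/26 = −23.077
Tm = 81.5 + (0) + 28.385 − 23.077 = 86.808 → 86.8°C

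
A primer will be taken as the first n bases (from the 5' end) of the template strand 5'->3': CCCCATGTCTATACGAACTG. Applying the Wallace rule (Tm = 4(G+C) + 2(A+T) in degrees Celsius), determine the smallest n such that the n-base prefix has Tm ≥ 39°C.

n = 14

First 13 bases: CCCCATGTCTATA → Tm = 38°C (< 39°C)
First 14 bases: CCCCATGTCTATAC → Tm = 42°C (≥ 39°C)
Since every base adds ≥2°C, Tm only increases with n, so the threshold is first crossed at n = 14.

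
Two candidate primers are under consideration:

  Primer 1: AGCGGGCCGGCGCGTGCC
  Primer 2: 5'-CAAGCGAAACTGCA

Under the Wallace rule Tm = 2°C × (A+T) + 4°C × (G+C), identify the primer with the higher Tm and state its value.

Primer 1: A+T=2, G+C=16 → Tm = 2(2)+4(16) = 68°C
Primer 2: A+T=7, G+C=7 → Tm = 2(7)+4(7) = 42°C
68°C vs 42°C → primer 1 is higher.

Primer 1, 68°C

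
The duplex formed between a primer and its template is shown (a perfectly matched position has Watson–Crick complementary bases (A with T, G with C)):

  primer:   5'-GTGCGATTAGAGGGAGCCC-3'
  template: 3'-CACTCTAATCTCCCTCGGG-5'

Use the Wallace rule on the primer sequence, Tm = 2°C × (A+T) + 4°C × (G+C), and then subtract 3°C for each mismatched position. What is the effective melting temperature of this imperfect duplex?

Primer base counts: A=4, T=3, G=8, C=4 → A+T=7, G+C=12
Perfect-match Tm = 2(7) + 4(12) = 14 + 48 = 62°C
Mismatches (positions where the bases are not complementary): 1 (at position 4)
Effective Tm = 62 − 1×3 = 62 − 3 = 59°C

59°C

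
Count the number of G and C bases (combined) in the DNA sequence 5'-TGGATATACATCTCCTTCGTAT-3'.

8

Base counts: T=9, C=5, A=5, G=3
Total G or C: 3 + 5 = 8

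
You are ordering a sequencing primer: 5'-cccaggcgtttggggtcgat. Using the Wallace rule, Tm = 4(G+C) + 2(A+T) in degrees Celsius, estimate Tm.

Base counts: G=8, A=2, C=5, T=5
AT pairs contribute 7, GC pairs contribute 13.
Tm = 2(7) + 4(13) = 14 + 52 = 66°C

66°C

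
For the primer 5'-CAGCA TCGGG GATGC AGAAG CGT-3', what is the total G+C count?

14

Scanning the sequence gives G=9, C=5, A=6, T=3.
Total G or C: 9 + 5 = 14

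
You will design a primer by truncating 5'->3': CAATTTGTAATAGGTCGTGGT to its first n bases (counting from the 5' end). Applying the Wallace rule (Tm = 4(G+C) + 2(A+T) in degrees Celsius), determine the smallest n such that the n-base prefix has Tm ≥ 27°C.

n = 12

First 11 bases: CAATTTGTAAT → Tm = 26°C (< 27°C)
First 12 bases: CAATTTGTAATA → Tm = 28°C (≥ 27°C)
Each additional base adds 2°C (A/T) or 4°C (G/C), so Tm is non-decreasing in n; n = 12 is the first length to reach 27°C.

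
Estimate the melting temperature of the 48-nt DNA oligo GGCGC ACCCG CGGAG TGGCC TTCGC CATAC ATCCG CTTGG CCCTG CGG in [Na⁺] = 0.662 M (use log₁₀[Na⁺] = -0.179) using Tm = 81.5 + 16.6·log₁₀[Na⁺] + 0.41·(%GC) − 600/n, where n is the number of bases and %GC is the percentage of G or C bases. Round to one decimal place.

95.9°C

Length n = 48. Base counts: C=19, T=8, G=16, A=5
G+C = 35, so %GC = 35/48 × 100 = 72.917%
Salt term: 16.6 × (-0.179) = -2.971
GC term: 0.41 × 72.917 = 29.896; length term: −600/48 = −12.5
Tm = 81.5 + (-2.971) + 29.896 − 12.5 = 95.925 → 95.9°C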